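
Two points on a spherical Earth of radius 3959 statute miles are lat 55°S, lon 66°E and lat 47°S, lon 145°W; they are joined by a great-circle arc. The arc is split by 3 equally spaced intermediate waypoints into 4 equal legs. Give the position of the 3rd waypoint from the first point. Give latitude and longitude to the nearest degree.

From cos δ = sin φ₁ sin φ₂ + cos φ₁ cos φ₂ cos Δλ, the central angle is δ ≈ 1.304 rad (74.7°).
Interpolate at f = 3/4 with slerp weights a = sin((1−f)δ)/sin δ ≈ 0.332, b = sin(fδ)/sin δ ≈ 0.860.
p = a·p₁ + b·p₂ ≈ (-0.403, -0.162, -0.901); φ = arcsin(p_z) ≈ -64.26°, λ = atan2(p_y, p_x) ≈ -158.05°.

≈ lat 64°S, lon 158°W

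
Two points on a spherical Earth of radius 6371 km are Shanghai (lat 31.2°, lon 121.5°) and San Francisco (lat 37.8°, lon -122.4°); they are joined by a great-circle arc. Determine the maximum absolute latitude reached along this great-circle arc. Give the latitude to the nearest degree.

≈ 53°

The great circle lies in the plane with unit normal n̂ = (p₁ × p₂)/|p₁ × p₂|.
Here n̂_z ≈ +0.607; the vertex latitude is φ_max = arccos|n̂_z| ≈ 52.6°.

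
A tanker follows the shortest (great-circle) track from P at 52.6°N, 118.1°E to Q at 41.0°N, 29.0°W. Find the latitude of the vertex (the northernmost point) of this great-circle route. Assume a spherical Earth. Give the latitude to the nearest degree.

The great circle lies in the plane with unit normal n̂ = (p₁ × p₂)/|p₁ × p₂|.
Here n̂_z ≈ -0.251; the vertex latitude is φ_max = arccos|n̂_z| ≈ 75.4°.

≈ 75°N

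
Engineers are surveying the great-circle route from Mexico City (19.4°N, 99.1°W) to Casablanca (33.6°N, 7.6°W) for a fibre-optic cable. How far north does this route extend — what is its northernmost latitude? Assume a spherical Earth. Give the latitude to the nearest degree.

≈ 37°N

The great circle lies in the plane with unit normal n̂ = (p₁ × p₂)/|p₁ × p₂|.
Here n̂_z ≈ +0.796; the vertex latitude is φ_max = arccos|n̂_z| ≈ 37.2°.
Check via Clairaut: cos φ_max = |cos φ₁| · sin C = cos(19.4°)·sin(57.6°) ≈ 0.796, again giving ≈ 37.2°.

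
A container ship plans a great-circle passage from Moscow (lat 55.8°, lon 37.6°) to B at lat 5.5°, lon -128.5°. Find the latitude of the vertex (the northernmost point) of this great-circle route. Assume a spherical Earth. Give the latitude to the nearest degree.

≈ 81°

The great circle lies in the plane with unit normal n̂ = (p₁ × p₂)/|p₁ × p₂|.
Here n̂_z ≈ -0.152; the vertex latitude is φ_max = arccos|n̂_z| ≈ 81.3°.
Check via Clairaut: cos φ_max = |cos φ₁| · sin C = cos(55.8°)·sin(15.7°) ≈ 0.152, again giving ≈ 81.3°.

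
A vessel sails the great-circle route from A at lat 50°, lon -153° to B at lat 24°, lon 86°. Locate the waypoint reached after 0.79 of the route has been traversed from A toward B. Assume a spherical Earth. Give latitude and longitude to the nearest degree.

Convert each endpoint to a unit vector on the sphere (x = cos φ cos λ, y = cos φ sin λ, z = sin φ).
The central angle between the endpoints is δ = arccos(p₁·p₂) ≈ 1.562 rad (89.5°).
Interpolate at f = 0.79 with slerp weights a = sin((1−f)δ)/sin δ ≈ 0.322, b = sin(fδ)/sin δ ≈ 0.944.
p = a·p₁ + b·p₂ ≈ (-0.124, 0.766, 0.631); φ = arcsin(p_z) ≈ 39.10°, λ = atan2(p_y, p_x) ≈ 99.22°.

≈ lat 39°, lon 99°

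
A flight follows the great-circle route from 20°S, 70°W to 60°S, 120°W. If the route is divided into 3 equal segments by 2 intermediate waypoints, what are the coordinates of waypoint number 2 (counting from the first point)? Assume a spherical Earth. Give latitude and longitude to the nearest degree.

≈ 49°S, 95°W

From cos δ = sin φ₁ sin φ₂ + cos φ₁ cos φ₂ cos Δλ, the central angle is δ ≈ 0.930 rad (53.3°).
Interpolate at f = 2/3 with slerp weights a = sin((1−f)δ)/sin δ ≈ 0.381, b = sin(fδ)/sin δ ≈ 0.725.
p = a·p₁ + b·p₂ ≈ (-0.059, -0.650, -0.758); φ = arcsin(p_z) ≈ -49.27°, λ = atan2(p_y, p_x) ≈ -95.18°.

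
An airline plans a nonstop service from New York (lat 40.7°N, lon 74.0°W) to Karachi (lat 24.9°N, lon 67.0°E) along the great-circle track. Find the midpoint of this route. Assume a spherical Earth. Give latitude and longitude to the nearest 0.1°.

≈ lat 61.9°N, lon 10.7°E

Convert each endpoint to a unit vector on the sphere (x = cos φ cos λ, y = cos φ sin λ, z = sin φ).
The central angle between the endpoints is δ = arccos(p₁·p₂) ≈ 1.834 rad (105.1°).
Interpolate at f = 1/2 with slerp weights a = sin((1−f)δ)/sin δ ≈ 0.822, b = sin(fδ)/sin δ ≈ 0.822.
p = a·p₁ + b·p₂ ≈ (0.463, 0.087, 0.882); φ = arcsin(p_z) ≈ 61.89°, λ = atan2(p_y, p_x) ≈ 10.67°.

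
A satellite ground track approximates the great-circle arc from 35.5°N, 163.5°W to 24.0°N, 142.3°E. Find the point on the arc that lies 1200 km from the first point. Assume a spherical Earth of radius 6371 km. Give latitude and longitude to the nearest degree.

Write both endpoints as unit vectors p₁, p₂ with components (cos φ cos λ, cos φ sin λ, sin φ).
The central angle between the endpoints is δ = arccos(p₁·p₂) ≈ 0.835 rad (47.8°). The total great-circle distance is δ·R ≈ 0.835 × 6371 ≈ 5319 km, so the target fraction is f = 1200/5319 ≈ 0.226.
Interpolate at f ≈ 0.226 with slerp weights a = sin((1−f)δ)/sin δ ≈ 0.813, b = sin(fδ)/sin δ ≈ 0.253.
p = a·p₁ + b·p₂ ≈ (-0.817, -0.047, 0.575); φ = arcsin(p_z) ≈ 35.08°, λ = atan2(p_y, p_x) ≈ -176.72°.

≈ 35°N, 177°W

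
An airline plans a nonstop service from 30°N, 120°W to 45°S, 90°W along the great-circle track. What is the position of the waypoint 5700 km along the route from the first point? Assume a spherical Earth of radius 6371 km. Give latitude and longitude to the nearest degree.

≈ 19°S, 103°W

Write both endpoints as unit vectors p₁, p₂ with components (cos φ cos λ, cos φ sin λ, sin φ).
The central angle between the endpoints is δ = arccos(p₁·p₂) ≈ 1.393 rad (79.8°). The total great-circle distance is δ·R ≈ 1.393 × 6371 ≈ 8875 km, so the target fraction is f = 5700/8875 ≈ 0.642.
Interpolate at f ≈ 0.642 with slerp weights a = sin((1−f)δ)/sin δ ≈ 0.486, b = sin(fδ)/sin δ ≈ 0.792.
p = a·p₁ + b·p₂ ≈ (-0.210, -0.925, -0.318); φ = arcsin(p_z) ≈ -18.51°, λ = atan2(p_y, p_x) ≈ -102.81°.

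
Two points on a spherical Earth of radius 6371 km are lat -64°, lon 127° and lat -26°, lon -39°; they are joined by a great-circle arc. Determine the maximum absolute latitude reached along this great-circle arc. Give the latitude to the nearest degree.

The great circle lies in the plane with unit normal n̂ = (p₁ × p₂)/|p₁ × p₂|.
Here n̂_z ≈ -0.095; the vertex latitude is φ_max = arccos|n̂_z| ≈ 84.5°.
Check via Clairaut: cos φ_max = |cos φ₁| · sin C = cos(64.0°)·sin(167.4°) ≈ 0.095, again giving ≈ 84.5°.

≈ -85°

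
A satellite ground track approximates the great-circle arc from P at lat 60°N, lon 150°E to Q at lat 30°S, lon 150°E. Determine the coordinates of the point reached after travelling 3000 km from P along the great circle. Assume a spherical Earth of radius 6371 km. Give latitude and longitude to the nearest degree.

≈ lat 33°N, lon 150°E

Write both endpoints as unit vectors p₁, p₂ with components (cos φ cos λ, cos φ sin λ, sin φ).
The central angle between the endpoints is δ = arccos(p₁·p₂) ≈ 1.571 rad (90.0°). The total great-circle distance is δ·R ≈ 1.571 × 6371 ≈ 10008 km, so the target fraction is f = 3000/10008 ≈ 0.300.
Interpolate at f ≈ 0.300 with slerp weights a = sin((1−f)δ)/sin δ ≈ 0.891, b = sin(fδ)/sin δ ≈ 0.454.
p = a·p₁ + b·p₂ ≈ (-0.726, 0.419, 0.545); φ = arcsin(p_z) ≈ 33.02°, λ = atan2(p_y, p_x) ≈ 150.00°.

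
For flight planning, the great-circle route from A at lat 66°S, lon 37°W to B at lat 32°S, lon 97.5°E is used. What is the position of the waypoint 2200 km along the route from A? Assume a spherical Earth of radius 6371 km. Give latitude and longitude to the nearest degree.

Convert each endpoint to a unit vector on the sphere (x = cos φ cos λ, y = cos φ sin λ, z = sin φ).
The central angle between the endpoints is δ = arccos(p₁·p₂) ≈ 1.326 rad (76.0°). The total great-circle distance is δ·R ≈ 1.326 × 6371 ≈ 8448 km, so the target fraction is f = 2200/8448 ≈ 0.260.
Interpolate at f ≈ 0.260 with slerp weights a = sin((1−f)δ)/sin δ ≈ 0.856, b = sin(fδ)/sin δ ≈ 0.349.
p = a·p₁ + b·p₂ ≈ (0.240, 0.084, -0.967); φ = arcsin(p_z) ≈ -75.30°, λ = atan2(p_y, p_x) ≈ 19.26°.

≈ lat 75°S, lon 19°E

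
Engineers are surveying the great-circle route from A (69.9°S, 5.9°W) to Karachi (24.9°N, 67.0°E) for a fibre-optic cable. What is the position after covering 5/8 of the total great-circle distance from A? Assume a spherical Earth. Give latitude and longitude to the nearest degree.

Write both endpoints as unit vectors p₁, p₂ with components (cos φ cos λ, cos φ sin λ, sin φ).
The central angle between the endpoints is δ = arccos(p₁·p₂) ≈ 1.879 rad (107.7°).
Interpolate at f = 5/8 with slerp weights a = sin((1−f)δ)/sin δ ≈ 0.680, b = sin(fδ)/sin δ ≈ 0.968.
p = a·p₁ + b·p₂ ≈ (0.576, 0.784, -0.231); φ = arcsin(p_z) ≈ -13.35°, λ = atan2(p_y, p_x) ≈ 53.73°.

≈ (13°S, 54°E)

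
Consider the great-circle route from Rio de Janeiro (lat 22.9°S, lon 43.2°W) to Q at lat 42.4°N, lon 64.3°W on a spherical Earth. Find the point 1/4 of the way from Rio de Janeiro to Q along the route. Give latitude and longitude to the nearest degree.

The haversine formula gives a central angle δ ≈ 1.189 rad (68.1°) between the endpoints.
Interpolate at f = 1/4 with slerp weights a = sin((1−f)δ)/sin δ ≈ 0.839, b = sin(fδ)/sin δ ≈ 0.316.
p = a·p₁ + b·p₂ ≈ (0.664, -0.739, -0.113); φ = arcsin(p_z) ≈ -6.52°, λ = atan2(p_y, p_x) ≈ -48.05°.

≈ lat 7°S, lon 48°W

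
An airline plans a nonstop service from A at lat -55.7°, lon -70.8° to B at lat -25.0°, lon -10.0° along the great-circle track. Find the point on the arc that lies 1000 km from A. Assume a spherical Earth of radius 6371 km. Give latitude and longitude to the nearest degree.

Convert each endpoint to a unit vector on the sphere (x = cos φ cos λ, y = cos φ sin λ, z = sin φ).
The central angle between the endpoints is δ = arccos(p₁·p₂) ≈ 0.929 rad (53.3°). The total great-circle distance is δ·R ≈ 0.929 × 6371 ≈ 5921 km, so the target fraction is f = 1000/5921 ≈ 0.169.
Interpolate at f ≈ 0.169 with slerp weights a = sin((1−f)δ)/sin δ ≈ 0.871, b = sin(fδ)/sin δ ≈ 0.195.
p = a·p₁ + b·p₂ ≈ (0.336, -0.494, -0.802); φ = arcsin(p_z) ≈ -53.32°, λ = atan2(p_y, p_x) ≈ -55.83°.

≈ lat -53°, lon -56°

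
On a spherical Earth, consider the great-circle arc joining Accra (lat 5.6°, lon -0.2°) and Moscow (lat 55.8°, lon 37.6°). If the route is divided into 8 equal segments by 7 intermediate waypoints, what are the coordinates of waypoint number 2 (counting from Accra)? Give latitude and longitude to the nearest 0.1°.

Write both endpoints as unit vectors p₁, p₂ with components (cos φ cos λ, cos φ sin λ, sin φ).
The central angle between the endpoints is δ = arccos(p₁·p₂) ≈ 1.021 rad (58.5°).
Interpolate at f = 2/8 with slerp weights a = sin((1−f)δ)/sin δ ≈ 0.813, b = sin(fδ)/sin δ ≈ 0.296.
p = a·p₁ + b·p₂ ≈ (0.941, 0.099, 0.324); φ = arcsin(p_z) ≈ 18.92°, λ = atan2(p_y, p_x) ≈ 5.99°.

≈ lat 18.9°, lon 6.0°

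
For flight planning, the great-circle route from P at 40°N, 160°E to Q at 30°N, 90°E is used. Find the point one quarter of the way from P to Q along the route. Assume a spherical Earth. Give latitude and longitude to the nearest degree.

≈ 42°N, 141°E

Convert each endpoint to a unit vector on the sphere (x = cos φ cos λ, y = cos φ sin λ, z = sin φ).
The central angle between the endpoints is δ = arccos(p₁·p₂) ≈ 0.990 rad (56.7°).
Interpolate at f = 1/4 with slerp weights a = sin((1−f)δ)/sin δ ≈ 0.809, b = sin(fδ)/sin δ ≈ 0.293.
p = a·p₁ + b·p₂ ≈ (-0.582, 0.466, 0.666); φ = arcsin(p_z) ≈ 41.79°, λ = atan2(p_y, p_x) ≈ 141.34°.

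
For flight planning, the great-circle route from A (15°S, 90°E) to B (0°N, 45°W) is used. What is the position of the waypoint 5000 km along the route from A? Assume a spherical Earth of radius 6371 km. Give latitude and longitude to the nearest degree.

≈ (21°S, 43°E)

Write both endpoints as unit vectors p₁, p₂ with components (cos φ cos λ, cos φ sin λ, sin φ).
The central angle between the endpoints is δ = arccos(p₁·p₂) ≈ 2.323 rad (133.1°). The total great-circle distance is δ·R ≈ 2.323 × 6371 ≈ 14798 km, so the target fraction is f = 5000/14798 ≈ 0.338.
Interpolate at f ≈ 0.338 with slerp weights a = sin((1−f)δ)/sin δ ≈ 1.368, b = sin(fδ)/sin δ ≈ 0.968.
p = a·p₁ + b·p₂ ≈ (0.684, 0.638, -0.354); φ = arcsin(p_z) ≈ -20.74°, λ = atan2(p_y, p_x) ≈ 42.98°.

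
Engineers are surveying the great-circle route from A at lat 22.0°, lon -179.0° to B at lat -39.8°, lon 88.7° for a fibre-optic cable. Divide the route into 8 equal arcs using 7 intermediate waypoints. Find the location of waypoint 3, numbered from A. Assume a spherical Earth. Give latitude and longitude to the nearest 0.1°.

Write both endpoints as unit vectors p₁, p₂ with components (cos φ cos λ, cos φ sin λ, sin φ).
The central angle between the endpoints is δ = arccos(p₁·p₂) ≈ 1.843 rad (105.6°).
Interpolate at f = 3/8 with slerp weights a = sin((1−f)δ)/sin δ ≈ 0.948, b = sin(fδ)/sin δ ≈ 0.662.
p = a·p₁ + b·p₂ ≈ (-0.867, 0.493, -0.068); φ = arcsin(p_z) ≈ -3.91°, λ = atan2(p_y, p_x) ≈ 150.40°.

≈ lat -3.9°, lon 150.4°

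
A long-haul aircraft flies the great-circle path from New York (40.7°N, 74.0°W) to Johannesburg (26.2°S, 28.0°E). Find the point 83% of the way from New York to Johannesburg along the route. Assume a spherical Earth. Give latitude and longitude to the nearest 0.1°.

Convert each endpoint to a unit vector on the sphere (x = cos φ cos λ, y = cos φ sin λ, z = sin φ).
The central angle between the endpoints is δ = arccos(p₁·p₂) ≈ 2.015 rad (115.4°).
Interpolate at f = 0.83 with slerp weights a = sin((1−f)δ)/sin δ ≈ 0.372, b = sin(fδ)/sin δ ≈ 1.102.
p = a·p₁ + b·p₂ ≈ (0.950, 0.193, -0.244); φ = arcsin(p_z) ≈ -14.12°, λ = atan2(p_y, p_x) ≈ 11.48°.

≈ 14.1°S, 11.5°E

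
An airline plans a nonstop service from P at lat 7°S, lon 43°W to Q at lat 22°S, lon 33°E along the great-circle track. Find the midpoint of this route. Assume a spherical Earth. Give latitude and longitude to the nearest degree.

The haversine formula gives a central angle δ ≈ 1.299 rad (74.4°) between the endpoints.
Interpolate at f = 1/2 with slerp weights a = sin((1−f)δ)/sin δ ≈ 0.628, b = sin(fδ)/sin δ ≈ 0.628.
p = a·p₁ + b·p₂ ≈ (0.944, -0.108, -0.312); φ = arcsin(p_z) ≈ -18.16°, λ = atan2(p_y, p_x) ≈ -6.52°.

≈ lat 18°S, lon 7°W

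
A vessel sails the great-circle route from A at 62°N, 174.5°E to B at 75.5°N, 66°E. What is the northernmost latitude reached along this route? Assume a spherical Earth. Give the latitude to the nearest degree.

≈ 79°N

The great circle lies in the plane with unit normal n̂ = (p₁ × p₂)/|p₁ × p₂|.
Here n̂_z ≈ -0.194; the vertex latitude is φ_max = arccos|n̂_z| ≈ 78.8°.
Check via Clairaut: cos φ_max = |cos φ₁| · sin C = cos(62.0°)·sin(24.3°) ≈ 0.194, again giving ≈ 78.8°.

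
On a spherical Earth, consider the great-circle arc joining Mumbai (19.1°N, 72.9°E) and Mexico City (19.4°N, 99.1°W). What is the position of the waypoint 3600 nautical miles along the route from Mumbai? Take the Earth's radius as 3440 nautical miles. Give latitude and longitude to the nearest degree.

≈ 75°N, 30°E

The haversine formula gives a central angle δ ≈ 2.456 rad (140.7°) between the endpoints. The total great-circle distance is δ·R ≈ 2.456 × 3440 ≈ 8448 nmi, so the target fraction is f = 3600/8448 ≈ 0.426.
Interpolate at f ≈ 0.426 with slerp weights a = sin((1−f)δ)/sin δ ≈ 1.559, b = sin(fδ)/sin δ ≈ 1.367.
p = a·p₁ + b·p₂ ≈ (0.229, 0.134, 0.964); φ = arcsin(p_z) ≈ 74.59°, λ = atan2(p_y, p_x) ≈ 30.41°.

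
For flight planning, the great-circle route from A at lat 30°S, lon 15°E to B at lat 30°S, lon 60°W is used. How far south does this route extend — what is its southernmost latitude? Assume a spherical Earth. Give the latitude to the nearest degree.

The great circle lies in the plane with unit normal n̂ = (p₁ × p₂)/|p₁ × p₂|.
Here n̂_z ≈ -0.809; the vertex latitude is φ_max = arccos|n̂_z| ≈ 36.0°.
Check via Clairaut: cos φ_max = |cos φ₁| · sin C = cos(30.0°)·sin(111.0°) ≈ 0.809, again giving ≈ 36.0°.

≈ 36°S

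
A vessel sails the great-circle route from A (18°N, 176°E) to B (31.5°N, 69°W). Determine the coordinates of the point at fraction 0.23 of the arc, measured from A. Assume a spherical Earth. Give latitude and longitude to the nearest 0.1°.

≈ (31.0°N, 162.9°W)

Convert each endpoint to a unit vector on the sphere (x = cos φ cos λ, y = cos φ sin λ, z = sin φ).
The central angle between the endpoints is δ = arccos(p₁·p₂) ≈ 1.753 rad (100.4°).
Interpolate at f = 0.23 with slerp weights a = sin((1−f)δ)/sin δ ≈ 0.992, b = sin(fδ)/sin δ ≈ 0.399.
p = a·p₁ + b·p₂ ≈ (-0.819, -0.252, 0.515); φ = arcsin(p_z) ≈ 31.00°, λ = atan2(p_y, p_x) ≈ -162.92°.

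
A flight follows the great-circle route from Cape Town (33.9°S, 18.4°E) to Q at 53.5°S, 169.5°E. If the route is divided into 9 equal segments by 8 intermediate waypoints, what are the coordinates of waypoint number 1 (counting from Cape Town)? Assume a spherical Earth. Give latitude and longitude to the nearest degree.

≈ 43°S, 22°E

Write both endpoints as unit vectors p₁, p₂ with components (cos φ cos λ, cos φ sin λ, sin φ).
The central angle between the endpoints is δ = arccos(p₁·p₂) ≈ 1.555 rad (89.1°).
Interpolate at f = 1/9 with slerp weights a = sin((1−f)δ)/sin δ ≈ 0.982, b = sin(fδ)/sin δ ≈ 0.172.
p = a·p₁ + b·p₂ ≈ (0.673, 0.276, -0.686); φ = arcsin(p_z) ≈ -43.32°, λ = atan2(p_y, p_x) ≈ 22.29°.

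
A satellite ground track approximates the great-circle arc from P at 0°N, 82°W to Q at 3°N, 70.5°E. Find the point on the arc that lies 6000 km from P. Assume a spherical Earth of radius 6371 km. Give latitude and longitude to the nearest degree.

≈ 5°N, 28°W

From cos δ = sin φ₁ sin φ₂ + cos φ₁ cos φ₂ cos Δλ, the central angle is δ ≈ 2.659 rad (152.3°). The total great-circle distance is δ·R ≈ 2.659 × 6371 ≈ 16940 km, so the target fraction is f = 6000/16940 ≈ 0.354.
Interpolate at f ≈ 0.354 with slerp weights a = sin((1−f)δ)/sin δ ≈ 2.132, b = sin(fδ)/sin δ ≈ 1.742.
p = a·p₁ + b·p₂ ≈ (0.878, -0.471, 0.091); φ = arcsin(p_z) ≈ 5.23°, λ = atan2(p_y, p_x) ≈ -28.22°.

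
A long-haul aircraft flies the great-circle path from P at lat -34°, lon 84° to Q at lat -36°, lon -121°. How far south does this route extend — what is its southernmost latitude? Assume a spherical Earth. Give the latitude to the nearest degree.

≈ -73°

The great circle lies in the plane with unit normal n̂ = (p₁ × p₂)/|p₁ × p₂|.
Here n̂_z ≈ +0.295; the vertex latitude is φ_max = arccos|n̂_z| ≈ 72.8°.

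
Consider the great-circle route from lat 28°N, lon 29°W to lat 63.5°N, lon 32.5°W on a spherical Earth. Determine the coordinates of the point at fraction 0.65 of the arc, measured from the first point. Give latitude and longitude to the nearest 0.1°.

Write both endpoints as unit vectors p₁, p₂ with components (cos φ cos λ, cos φ sin λ, sin φ).
The central angle between the endpoints is δ = arccos(p₁·p₂) ≈ 0.621 rad (35.6°).
Interpolate at f = 0.65 with slerp weights a = sin((1−f)δ)/sin δ ≈ 0.371, b = sin(fδ)/sin δ ≈ 0.675.
p = a·p₁ + b·p₂ ≈ (0.540, -0.320, 0.778); φ = arcsin(p_z) ≈ 51.09°, λ = atan2(p_y, p_x) ≈ -30.68°.

≈ lat 51.1°N, lon 30.7°W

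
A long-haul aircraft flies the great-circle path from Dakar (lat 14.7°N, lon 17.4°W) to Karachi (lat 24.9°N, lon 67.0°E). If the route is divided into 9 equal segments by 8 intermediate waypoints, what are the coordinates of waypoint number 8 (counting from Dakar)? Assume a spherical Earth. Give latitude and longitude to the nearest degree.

≈ lat 26°N, lon 57°E

Convert each endpoint to a unit vector on the sphere (x = cos φ cos λ, y = cos φ sin λ, z = sin φ).
The central angle between the endpoints is δ = arccos(p₁·p₂) ≈ 1.377 rad (78.9°).
Interpolate at f = 8/9 with slerp weights a = sin((1−f)δ)/sin δ ≈ 0.155, b = sin(fδ)/sin δ ≈ 0.958.
p = a·p₁ + b·p₂ ≈ (0.483, 0.755, 0.443); φ = arcsin(p_z) ≈ 26.29°, λ = atan2(p_y, p_x) ≈ 57.40°.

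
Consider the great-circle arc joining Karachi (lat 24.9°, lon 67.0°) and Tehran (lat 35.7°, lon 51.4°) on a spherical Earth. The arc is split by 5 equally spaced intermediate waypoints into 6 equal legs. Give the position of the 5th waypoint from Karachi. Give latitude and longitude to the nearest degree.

≈ lat 34°, lon 54°

Write both endpoints as unit vectors p₁, p₂ with components (cos φ cos λ, cos φ sin λ, sin φ).
The central angle between the endpoints is δ = arccos(p₁·p₂) ≈ 0.301 rad (17.2°).
Interpolate at f = 5/6 with slerp weights a = sin((1−f)δ)/sin δ ≈ 0.169, b = sin(fδ)/sin δ ≈ 0.837.
p = a·p₁ + b·p₂ ≈ (0.484, 0.673, 0.560); φ = arcsin(p_z) ≈ 34.04°, λ = atan2(p_y, p_x) ≈ 54.25°.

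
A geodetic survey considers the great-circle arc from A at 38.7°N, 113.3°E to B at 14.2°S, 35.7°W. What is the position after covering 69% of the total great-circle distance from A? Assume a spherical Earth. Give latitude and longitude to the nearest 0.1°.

≈ 19.1°N, 5.8°W

From cos δ = sin φ₁ sin φ₂ + cos φ₁ cos φ₂ cos Δλ, the central angle is δ ≈ 2.501 rad (143.3°).
Interpolate at f = 0.69 with slerp weights a = sin((1−f)δ)/sin δ ≈ 1.172, b = sin(fδ)/sin δ ≈ 1.654.
p = a·p₁ + b·p₂ ≈ (0.940, -0.096, 0.327); φ = arcsin(p_z) ≈ 19.08°, λ = atan2(p_y, p_x) ≈ -5.81°.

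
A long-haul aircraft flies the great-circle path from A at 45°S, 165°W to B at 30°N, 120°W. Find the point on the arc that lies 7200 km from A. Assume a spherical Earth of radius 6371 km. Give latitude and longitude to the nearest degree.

≈ 12°N, 130°W

Convert each endpoint to a unit vector on the sphere (x = cos φ cos λ, y = cos φ sin λ, z = sin φ).
The central angle between the endpoints is δ = arccos(p₁·p₂) ≈ 1.491 rad (85.4°). The total great-circle distance is δ·R ≈ 1.491 × 6371 ≈ 9501 km, so the target fraction is f = 7200/9501 ≈ 0.758.
Interpolate at f ≈ 0.758 with slerp weights a = sin((1−f)δ)/sin δ ≈ 0.354, b = sin(fδ)/sin δ ≈ 0.907.
p = a·p₁ + b·p₂ ≈ (-0.635, -0.745, 0.203); φ = arcsin(p_z) ≈ 11.71°, λ = atan2(p_y, p_x) ≈ -130.43°.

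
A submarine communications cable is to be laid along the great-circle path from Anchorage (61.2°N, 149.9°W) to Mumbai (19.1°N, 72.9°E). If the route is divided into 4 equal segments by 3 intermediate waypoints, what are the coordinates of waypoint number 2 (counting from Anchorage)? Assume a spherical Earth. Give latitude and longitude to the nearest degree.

The haversine formula gives a central angle δ ≈ 1.618 rad (92.7°) between the endpoints.
Interpolate at f = 2/4 with slerp weights a = sin((1−f)δ)/sin δ ≈ 0.724, b = sin(fδ)/sin δ ≈ 0.724.
p = a·p₁ + b·p₂ ≈ (-0.101, 0.479, 0.872); φ = arcsin(p_z) ≈ 60.68°, λ = atan2(p_y, p_x) ≈ 101.86°.

≈ (61°N, 102°E)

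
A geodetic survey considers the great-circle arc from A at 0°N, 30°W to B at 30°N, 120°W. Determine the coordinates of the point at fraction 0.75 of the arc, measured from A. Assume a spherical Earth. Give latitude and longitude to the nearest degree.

Convert each endpoint to a unit vector on the sphere (x = cos φ cos λ, y = cos φ sin λ, z = sin φ).
The central angle between the endpoints is δ = arccos(p₁·p₂) ≈ 1.571 rad (90.0°).
Interpolate at f = 0.75 with slerp weights a = sin((1−f)δ)/sin δ ≈ 0.383, b = sin(fδ)/sin δ ≈ 0.924.
p = a·p₁ + b·p₂ ≈ (-0.069, -0.884, 0.462); φ = arcsin(p_z) ≈ 27.51°, λ = atan2(p_y, p_x) ≈ -94.44°.

≈ 28°N, 94°W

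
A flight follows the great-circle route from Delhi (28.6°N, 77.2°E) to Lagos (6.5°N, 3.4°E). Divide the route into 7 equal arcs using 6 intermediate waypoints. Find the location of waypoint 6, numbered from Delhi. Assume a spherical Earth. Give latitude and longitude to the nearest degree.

≈ 11°N, 13°E

Write both endpoints as unit vectors p₁, p₂ with components (cos φ cos λ, cos φ sin λ, sin φ).
The central angle between the endpoints is δ = arccos(p₁·p₂) ≈ 1.269 rad (72.7°).
Interpolate at f = 6/7 with slerp weights a = sin((1−f)δ)/sin δ ≈ 0.189, b = sin(fδ)/sin δ ≈ 0.927.
p = a·p₁ + b·p₂ ≈ (0.957, 0.216, 0.195); φ = arcsin(p_z) ≈ 11.27°, λ = atan2(p_y, p_x) ≈ 12.74°.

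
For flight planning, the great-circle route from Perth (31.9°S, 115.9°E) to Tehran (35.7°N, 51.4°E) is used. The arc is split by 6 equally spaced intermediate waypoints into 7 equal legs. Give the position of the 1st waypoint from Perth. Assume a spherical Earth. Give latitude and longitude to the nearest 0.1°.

≈ (22.7°S, 105.6°E)

The haversine formula gives a central angle δ ≈ 1.582 rad (90.7°) between the endpoints.
Interpolate at f = 1/7 with slerp weights a = sin((1−f)δ)/sin δ ≈ 0.977, b = sin(fδ)/sin δ ≈ 0.224.
p = a·p₁ + b·p₂ ≈ (-0.249, 0.889, -0.386); φ = arcsin(p_z) ≈ -22.68°, λ = atan2(p_y, p_x) ≈ 105.64°.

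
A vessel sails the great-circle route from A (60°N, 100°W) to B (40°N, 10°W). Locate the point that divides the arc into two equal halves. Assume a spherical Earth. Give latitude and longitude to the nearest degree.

Write both endpoints as unit vectors p₁, p₂ with components (cos φ cos λ, cos φ sin λ, sin φ).
The central angle between the endpoints is δ = arccos(p₁·p₂) ≈ 0.980 rad (56.2°).
Interpolate at f = 1/2 with slerp weights a = sin((1−f)δ)/sin δ ≈ 0.567, b = sin(fδ)/sin δ ≈ 0.567.
p = a·p₁ + b·p₂ ≈ (0.378, -0.354, 0.855); φ = arcsin(p_z) ≈ 58.77°, λ = atan2(p_y, p_x) ≈ -43.13°.

≈ (59°N, 43°W)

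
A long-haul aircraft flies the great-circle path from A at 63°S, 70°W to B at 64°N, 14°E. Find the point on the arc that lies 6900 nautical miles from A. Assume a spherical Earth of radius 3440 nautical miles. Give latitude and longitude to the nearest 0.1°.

Convert each endpoint to a unit vector on the sphere (x = cos φ cos λ, y = cos φ sin λ, z = sin φ).
The central angle between the endpoints is δ = arccos(p₁·p₂) ≈ 2.466 rad (141.3°). The total great-circle distance is δ·R ≈ 2.466 × 3440 ≈ 8481 nmi, so the target fraction is f = 6900/8481 ≈ 0.814.
Interpolate at f ≈ 0.814 with slerp weights a = sin((1−f)δ)/sin δ ≈ 0.709, b = sin(fδ)/sin δ ≈ 1.449.
p = a·p₁ + b·p₂ ≈ (0.727, -0.149, 0.671); φ = arcsin(p_z) ≈ 42.13°, λ = atan2(p_y, p_x) ≈ -11.57°.

≈ 42.1°N, 11.6°W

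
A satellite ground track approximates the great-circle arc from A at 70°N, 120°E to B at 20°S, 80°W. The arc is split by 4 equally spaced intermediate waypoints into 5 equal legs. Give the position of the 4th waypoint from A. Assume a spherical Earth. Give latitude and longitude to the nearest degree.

≈ 5°N, 84°W

Convert each endpoint to a unit vector on the sphere (x = cos φ cos λ, y = cos φ sin λ, z = sin φ).
The central angle between the endpoints is δ = arccos(p₁·p₂) ≈ 2.244 rad (128.6°).
Interpolate at f = 4/5 with slerp weights a = sin((1−f)δ)/sin δ ≈ 0.555, b = sin(fδ)/sin δ ≈ 1.247.
p = a·p₁ + b·p₂ ≈ (0.109, -0.990, 0.095); φ = arcsin(p_z) ≈ 5.45°, λ = atan2(p_y, p_x) ≈ -83.74°.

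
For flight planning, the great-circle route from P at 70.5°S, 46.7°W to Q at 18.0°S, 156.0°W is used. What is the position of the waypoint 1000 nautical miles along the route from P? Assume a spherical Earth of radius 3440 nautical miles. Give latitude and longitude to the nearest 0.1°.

≈ 70.4°S, 98.0°W

Convert each endpoint to a unit vector on the sphere (x = cos φ cos λ, y = cos φ sin λ, z = sin φ).
The central angle between the endpoints is δ = arccos(p₁·p₂) ≈ 1.383 rad (79.3°). The total great-circle distance is δ·R ≈ 1.383 × 3440 ≈ 4759 nmi, so the target fraction is f = 1000/4759 ≈ 0.210.
Interpolate at f ≈ 0.210 with slerp weights a = sin((1−f)δ)/sin δ ≈ 0.904, b = sin(fδ)/sin δ ≈ 0.292.
p = a·p₁ + b·p₂ ≈ (-0.047, -0.332, -0.942); φ = arcsin(p_z) ≈ -70.39°, λ = atan2(p_y, p_x) ≈ -97.98°.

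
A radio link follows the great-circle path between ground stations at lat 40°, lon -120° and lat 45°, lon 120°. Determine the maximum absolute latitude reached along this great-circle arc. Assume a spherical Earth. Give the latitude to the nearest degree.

The great circle lies in the plane with unit normal n̂ = (p₁ × p₂)/|p₁ × p₂|.
Here n̂_z ≈ -0.477; the vertex latitude is φ_max = arccos|n̂_z| ≈ 61.5°.
Check via Clairaut: cos φ_max = |cos φ₁| · sin C = cos(40.0°)·sin(38.5°) ≈ 0.477, again giving ≈ 61.5°.

≈ 61°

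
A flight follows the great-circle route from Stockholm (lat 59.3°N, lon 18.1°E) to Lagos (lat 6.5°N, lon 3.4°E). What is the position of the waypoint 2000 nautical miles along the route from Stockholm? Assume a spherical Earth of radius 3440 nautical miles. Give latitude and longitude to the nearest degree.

≈ lat 27°N, lon 7°E

From cos δ = sin φ₁ sin φ₂ + cos φ₁ cos φ₂ cos Δλ, the central angle is δ ≈ 0.942 rad (54.0°). The total great-circle distance is δ·R ≈ 0.942 × 3440 ≈ 3241 nmi, so the target fraction is f = 2000/3241 ≈ 0.617.
Interpolate at f ≈ 0.617 with slerp weights a = sin((1−f)δ)/sin δ ≈ 0.436, b = sin(fδ)/sin δ ≈ 0.679.
p = a·p₁ + b·p₂ ≈ (0.885, 0.109, 0.452); φ = arcsin(p_z) ≈ 26.88°, λ = atan2(p_y, p_x) ≈ 7.03°.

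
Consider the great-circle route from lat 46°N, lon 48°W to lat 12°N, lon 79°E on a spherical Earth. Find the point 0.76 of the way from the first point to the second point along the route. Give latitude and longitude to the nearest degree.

Write both endpoints as unit vectors p₁, p₂ with components (cos φ cos λ, cos φ sin λ, sin φ).
The central angle between the endpoints is δ = arccos(p₁·p₂) ≈ 1.833 rad (105.0°).
Interpolate at f = 0.76 with slerp weights a = sin((1−f)δ)/sin δ ≈ 0.441, b = sin(fδ)/sin δ ≈ 1.019.
p = a·p₁ + b·p₂ ≈ (0.395, 0.751, 0.529); φ = arcsin(p_z) ≈ 31.95°, λ = atan2(p_y, p_x) ≈ 62.24°.

≈ lat 32°N, lon 62°E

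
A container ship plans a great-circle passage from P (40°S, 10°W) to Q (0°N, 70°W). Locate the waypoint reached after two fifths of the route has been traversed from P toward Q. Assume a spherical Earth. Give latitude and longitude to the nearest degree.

≈ (27°S, 38°W)

Convert each endpoint to a unit vector on the sphere (x = cos φ cos λ, y = cos φ sin λ, z = sin φ).
The central angle between the endpoints is δ = arccos(p₁·p₂) ≈ 1.178 rad (67.5°).
Interpolate at f = 2/5 with slerp weights a = sin((1−f)δ)/sin δ ≈ 0.703, b = sin(fδ)/sin δ ≈ 0.491.
p = a·p₁ + b·p₂ ≈ (0.698, -0.555, -0.452); φ = arcsin(p_z) ≈ -26.86°, λ = atan2(p_y, p_x) ≈ -38.49°.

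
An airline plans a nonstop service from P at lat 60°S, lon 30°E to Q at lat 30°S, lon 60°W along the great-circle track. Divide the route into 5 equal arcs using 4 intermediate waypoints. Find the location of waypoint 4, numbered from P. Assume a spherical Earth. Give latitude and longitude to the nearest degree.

≈ lat 40°S, lon 51°W

Write both endpoints as unit vectors p₁, p₂ with components (cos φ cos λ, cos φ sin λ, sin φ).
The central angle between the endpoints is δ = arccos(p₁·p₂) ≈ 1.123 rad (64.3°).
Interpolate at f = 4/5 with slerp weights a = sin((1−f)δ)/sin δ ≈ 0.247, b = sin(fδ)/sin δ ≈ 0.868.
p = a·p₁ + b·p₂ ≈ (0.483, -0.589, -0.648); φ = arcsin(p_z) ≈ -40.39°, λ = atan2(p_y, p_x) ≈ -50.67°.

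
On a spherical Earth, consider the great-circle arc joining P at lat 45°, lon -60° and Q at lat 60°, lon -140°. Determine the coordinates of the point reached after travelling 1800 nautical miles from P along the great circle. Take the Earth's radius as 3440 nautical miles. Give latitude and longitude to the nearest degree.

From cos δ = sin φ₁ sin φ₂ + cos φ₁ cos φ₂ cos Δλ, the central angle is δ ≈ 0.832 rad (47.6°). The total great-circle distance is δ·R ≈ 0.832 × 3440 ≈ 2860 nmi, so the target fraction is f = 1800/2860 ≈ 0.629.
Interpolate at f ≈ 0.629 with slerp weights a = sin((1−f)δ)/sin δ ≈ 0.411, b = sin(fδ)/sin δ ≈ 0.676.
p = a·p₁ + b·p₂ ≈ (-0.114, -0.469, 0.876); φ = arcsin(p_z) ≈ 61.16°, λ = atan2(p_y, p_x) ≈ -103.65°.

≈ lat 61°, lon -104°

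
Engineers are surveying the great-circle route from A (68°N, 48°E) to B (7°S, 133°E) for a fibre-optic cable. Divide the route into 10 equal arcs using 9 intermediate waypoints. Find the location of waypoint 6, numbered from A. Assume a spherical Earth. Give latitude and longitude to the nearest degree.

≈ (28°N, 118°E)

Convert each endpoint to a unit vector on the sphere (x = cos φ cos λ, y = cos φ sin λ, z = sin φ).
The central angle between the endpoints is δ = arccos(p₁·p₂) ≈ 1.651 rad (94.6°).
Interpolate at f = 6/10 with slerp weights a = sin((1−f)δ)/sin δ ≈ 0.616, b = sin(fδ)/sin δ ≈ 0.839.
p = a·p₁ + b·p₂ ≈ (-0.414, 0.781, 0.468); φ = arcsin(p_z) ≈ 27.94°, λ = atan2(p_y, p_x) ≈ 117.93°.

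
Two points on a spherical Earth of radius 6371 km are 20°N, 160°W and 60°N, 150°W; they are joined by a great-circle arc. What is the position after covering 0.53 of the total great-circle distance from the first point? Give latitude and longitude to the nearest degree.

The haversine formula gives a central angle δ ≈ 0.709 rad (40.6°) between the endpoints.
Interpolate at f = 0.53 with slerp weights a = sin((1−f)δ)/sin δ ≈ 0.502, b = sin(fδ)/sin δ ≈ 0.564.
p = a·p₁ + b·p₂ ≈ (-0.688, -0.302, 0.660); φ = arcsin(p_z) ≈ 41.30°, λ = atan2(p_y, p_x) ≈ -156.26°.

≈ 41°N, 156°W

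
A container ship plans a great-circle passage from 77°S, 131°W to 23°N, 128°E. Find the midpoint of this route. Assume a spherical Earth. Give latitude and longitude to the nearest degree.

Write both endpoints as unit vectors p₁, p₂ with components (cos φ cos λ, cos φ sin λ, sin φ).
The central angle between the endpoints is δ = arccos(p₁·p₂) ≈ 2.004 rad (114.8°).
Interpolate at f = 1/2 with slerp weights a = sin((1−f)δ)/sin δ ≈ 0.929, b = sin(fδ)/sin δ ≈ 0.929.
p = a·p₁ + b·p₂ ≈ (-0.663, 0.516, -0.542); φ = arcsin(p_z) ≈ -32.82°, λ = atan2(p_y, p_x) ≈ 142.12°.

≈ 33°S, 142°E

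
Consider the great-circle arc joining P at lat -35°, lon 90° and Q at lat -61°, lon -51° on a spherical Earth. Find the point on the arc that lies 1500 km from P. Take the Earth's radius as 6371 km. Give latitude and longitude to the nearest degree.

≈ lat -48°, lon 84°

Write both endpoints as unit vectors p₁, p₂ with components (cos φ cos λ, cos φ sin λ, sin φ).
The central angle between the endpoints is δ = arccos(p₁·p₂) ≈ 1.377 rad (78.9°). The total great-circle distance is δ·R ≈ 1.377 × 6371 ≈ 8770 km, so the target fraction is f = 1500/8770 ≈ 0.171.
Interpolate at f ≈ 0.171 with slerp weights a = sin((1−f)δ)/sin δ ≈ 0.927, b = sin(fδ)/sin δ ≈ 0.238.
p = a·p₁ + b·p₂ ≈ (0.073, 0.669, -0.739); φ = arcsin(p_z) ≈ -47.68°, λ = atan2(p_y, p_x) ≈ 83.82°.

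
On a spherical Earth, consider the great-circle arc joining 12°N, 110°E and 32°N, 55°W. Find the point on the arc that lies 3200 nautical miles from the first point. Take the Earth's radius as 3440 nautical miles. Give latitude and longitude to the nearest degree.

≈ 61°N, 80°E

Write both endpoints as unit vectors p₁, p₂ with components (cos φ cos λ, cos φ sin λ, sin φ).
The central angle between the endpoints is δ = arccos(p₁·p₂) ≈ 2.334 rad (133.7°). The total great-circle distance is δ·R ≈ 2.334 × 3440 ≈ 8028 nmi, so the target fraction is f = 3200/8028 ≈ 0.399.
Interpolate at f ≈ 0.399 with slerp weights a = sin((1−f)δ)/sin δ ≈ 1.364, b = sin(fδ)/sin δ ≈ 1.109.
p = a·p₁ + b·p₂ ≈ (0.083, 0.483, 0.871); φ = arcsin(p_z) ≈ 60.63°, λ = atan2(p_y, p_x) ≈ 80.24°.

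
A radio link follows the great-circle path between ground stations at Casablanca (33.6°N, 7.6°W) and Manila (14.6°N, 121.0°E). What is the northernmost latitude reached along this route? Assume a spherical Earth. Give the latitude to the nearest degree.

≈ 47°N

The great circle lies in the plane with unit normal n̂ = (p₁ × p₂)/|p₁ × p₂|.
Here n̂_z ≈ +0.676; the vertex latitude is φ_max = arccos|n̂_z| ≈ 47.5°.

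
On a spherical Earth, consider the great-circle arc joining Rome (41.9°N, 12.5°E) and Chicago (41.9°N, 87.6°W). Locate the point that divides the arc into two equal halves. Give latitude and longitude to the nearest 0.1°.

≈ (54.4°N, 37.5°W)

Write both endpoints as unit vectors p₁, p₂ with components (cos φ cos λ, cos φ sin λ, sin φ).
The central angle between the endpoints is δ = arccos(p₁·p₂) ≈ 1.214 rad (69.6°).
Interpolate at f = 1/2 with slerp weights a = sin((1−f)δ)/sin δ ≈ 0.609, b = sin(fδ)/sin δ ≈ 0.609.
p = a·p₁ + b·p₂ ≈ (0.461, -0.355, 0.813); φ = arcsin(p_z) ≈ 54.41°, λ = atan2(p_y, p_x) ≈ -37.55°.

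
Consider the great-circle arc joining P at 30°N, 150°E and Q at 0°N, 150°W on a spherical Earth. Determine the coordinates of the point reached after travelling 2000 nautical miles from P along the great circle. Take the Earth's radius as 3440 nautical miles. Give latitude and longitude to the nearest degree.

The haversine formula gives a central angle δ ≈ 1.123 rad (64.3°) between the endpoints. The total great-circle distance is δ·R ≈ 1.123 × 3440 ≈ 3863 nmi, so the target fraction is f = 2000/3863 ≈ 0.518.
Interpolate at f ≈ 0.518 with slerp weights a = sin((1−f)δ)/sin δ ≈ 0.572, b = sin(fδ)/sin δ ≈ 0.609.
p = a·p₁ + b·p₂ ≈ (-0.957, -0.057, 0.286); φ = arcsin(p_z) ≈ 16.61°, λ = atan2(p_y, p_x) ≈ -176.59°.

≈ 17°N, 177°W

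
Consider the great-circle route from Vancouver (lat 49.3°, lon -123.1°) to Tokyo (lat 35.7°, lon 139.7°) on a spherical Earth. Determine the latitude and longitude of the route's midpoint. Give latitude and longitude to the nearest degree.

≈ lat 54°, lon -179°

Convert each endpoint to a unit vector on the sphere (x = cos φ cos λ, y = cos φ sin λ, z = sin φ).
The central angle between the endpoints is δ = arccos(p₁·p₂) ≈ 1.185 rad (67.9°).
Interpolate at f = 1/2 with slerp weights a = sin((1−f)δ)/sin δ ≈ 0.603, b = sin(fδ)/sin δ ≈ 0.603.
p = a·p₁ + b·p₂ ≈ (-0.588, -0.013, 0.809); φ = arcsin(p_z) ≈ 53.97°, λ = atan2(p_y, p_x) ≈ -178.77°.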